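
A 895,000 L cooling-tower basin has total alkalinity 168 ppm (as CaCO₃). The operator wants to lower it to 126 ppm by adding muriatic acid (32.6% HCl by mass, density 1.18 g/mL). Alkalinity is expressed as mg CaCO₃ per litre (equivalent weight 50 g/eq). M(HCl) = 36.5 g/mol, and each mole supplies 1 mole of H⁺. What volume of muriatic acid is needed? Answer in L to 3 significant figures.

71.3 L

Alkalinity to neutralize: (168 − 126) = 42 mg/L as CaCO₃ × 895,000 L = 37,590 g as CaCO₃.
Equivalents of H⁺ required: 37,590 ÷ 50 g/eq = 751.8 eq = 751.8 mol HCl.
Mass of HCl: 751.8 × 36.5 = 27,440 g.
Mass of 32.6% solution: 27,440 / 0.326 = 84,170 g.
Volume: 84,170 g ÷ 1.18 g/mL = 71,330 mL.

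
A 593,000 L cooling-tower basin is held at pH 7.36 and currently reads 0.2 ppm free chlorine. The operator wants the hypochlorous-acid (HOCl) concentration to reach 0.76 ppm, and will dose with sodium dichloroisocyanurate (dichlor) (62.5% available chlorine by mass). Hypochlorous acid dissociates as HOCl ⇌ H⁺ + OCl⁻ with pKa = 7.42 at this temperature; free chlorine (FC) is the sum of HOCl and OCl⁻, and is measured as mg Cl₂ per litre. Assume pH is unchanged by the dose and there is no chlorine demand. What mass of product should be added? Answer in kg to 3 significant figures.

1.16 kg

[OCl⁻]/[HOCl] = 10^(pH − pKa) = 10^(7.36 − 7.42) = 0.871; fraction as HOCl = 1/(1 + 0.871) = 0.5345.
Free chlorine required for 0.76 ppm HOCl: 0.76 / 0.5345 = 1.422 ppm.
FC to add: 1.422 − 0.2 = 1.222 mg/L as Cl₂.
Cl₂ equivalent: 1.222 mg/L × 593,000 L = 724.6 g.
Product at 62.5% available Cl: 724.6 / 0.625 = 1159 g.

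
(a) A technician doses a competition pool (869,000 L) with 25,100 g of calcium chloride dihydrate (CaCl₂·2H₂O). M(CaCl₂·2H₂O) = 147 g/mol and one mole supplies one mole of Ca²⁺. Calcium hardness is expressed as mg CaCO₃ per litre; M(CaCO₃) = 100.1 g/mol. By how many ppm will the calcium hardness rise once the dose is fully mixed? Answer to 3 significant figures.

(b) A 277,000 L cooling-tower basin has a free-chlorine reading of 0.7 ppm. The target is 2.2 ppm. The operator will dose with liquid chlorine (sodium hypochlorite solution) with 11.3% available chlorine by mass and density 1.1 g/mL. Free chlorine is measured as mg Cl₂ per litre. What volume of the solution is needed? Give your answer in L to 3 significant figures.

(a) Moles of Ca²⁺: 25,100 g ÷ 147 g/mol = 170.7 mol.
(a) As CaCO₃: 170.7 mol × 100.1 g/mol = 17,090 g.
(a) Rise: 17,090 g / 869,000 L × 1000 = 19.67 mg/L.

(b) Chlorine deficit: 2.2 − 0.7 = 1.5 ppm = 1.5 mg/L as Cl₂.
(b) Cl₂ equivalent needed: 1.5 mg/L × 277,000 L = 415,500 mg = 415.5 g.
(b) Product at 11.3% available chlorine: 415.5 / 0.113 = 3677 g.
(b) Volume at density 1.1 g/mL: 3677 g ÷ 1.1 g/mL = 3343 mL.

(a) 19.7 ppm; (b) 3.34 L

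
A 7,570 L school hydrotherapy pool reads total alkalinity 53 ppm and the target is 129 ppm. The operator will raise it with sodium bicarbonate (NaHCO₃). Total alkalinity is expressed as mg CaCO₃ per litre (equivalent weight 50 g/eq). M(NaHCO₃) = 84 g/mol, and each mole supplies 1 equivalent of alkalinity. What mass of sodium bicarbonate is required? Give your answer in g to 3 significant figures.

967 g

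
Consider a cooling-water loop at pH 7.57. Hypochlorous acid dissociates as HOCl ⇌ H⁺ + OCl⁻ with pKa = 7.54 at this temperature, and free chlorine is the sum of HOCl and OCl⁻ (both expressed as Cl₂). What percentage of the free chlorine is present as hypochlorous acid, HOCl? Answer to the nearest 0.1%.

[OCl⁻]/[HOCl] = 10^(pH − pKa) = 10^(7.57 − 7.54) = 10^0.03 = 1.072.
Fraction as HOCl = 1 / (1 + 1.072) = 0.4827.

48.3%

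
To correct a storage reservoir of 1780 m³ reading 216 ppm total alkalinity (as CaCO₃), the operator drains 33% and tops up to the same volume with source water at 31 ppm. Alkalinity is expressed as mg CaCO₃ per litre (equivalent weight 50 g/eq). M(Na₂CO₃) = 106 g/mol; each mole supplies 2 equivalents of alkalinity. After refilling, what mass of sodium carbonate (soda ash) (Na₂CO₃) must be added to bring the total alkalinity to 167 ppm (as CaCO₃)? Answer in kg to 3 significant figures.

22.7 kg

Volume: 1780 m³ = 1,780,000 L.
After draining 33% and refilling: 216 × 0.67 + 31 × 0.33 = 154.95 ppm.
Deficit to target: 167 − 154.95 = 12.05 mg/L.
As CaCO₃: 12.05 mg/L × 1,780,000 L = 21,450 g; ÷ 50 g/eq ÷ 2 = 214.5 mol Na₂CO₃.
Mass: 214.5 × 106 = 22,740 g.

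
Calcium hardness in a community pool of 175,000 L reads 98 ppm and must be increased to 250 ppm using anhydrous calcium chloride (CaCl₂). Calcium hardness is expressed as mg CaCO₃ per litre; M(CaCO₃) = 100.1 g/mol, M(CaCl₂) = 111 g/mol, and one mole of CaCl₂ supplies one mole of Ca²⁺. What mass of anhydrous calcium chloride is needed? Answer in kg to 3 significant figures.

29.5 kg

Hardness to add: (250 − 98) = 152 mg/L as CaCO₃ × 175,000 L = 26,600 g as CaCO₃.
Moles of Ca²⁺ (1 mol Ca²⁺ ≡ 1 mol CaCO₃): 26,600 / 100.1 g/mol = 265.7 mol.
Mass of CaCl₂: 265.7 × 111 = 29,500 g.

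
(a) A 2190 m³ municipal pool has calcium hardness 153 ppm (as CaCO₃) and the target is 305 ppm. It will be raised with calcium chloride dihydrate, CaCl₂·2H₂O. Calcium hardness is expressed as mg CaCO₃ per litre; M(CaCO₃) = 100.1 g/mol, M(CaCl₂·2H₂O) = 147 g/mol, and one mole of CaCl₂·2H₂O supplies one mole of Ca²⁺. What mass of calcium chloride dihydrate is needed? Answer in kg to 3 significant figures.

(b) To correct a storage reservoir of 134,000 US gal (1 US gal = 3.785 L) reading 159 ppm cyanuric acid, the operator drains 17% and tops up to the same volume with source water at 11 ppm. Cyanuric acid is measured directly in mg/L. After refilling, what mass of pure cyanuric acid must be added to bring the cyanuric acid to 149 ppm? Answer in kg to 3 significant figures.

(a) 489 kg; (b) 7.69 kg

(a) Volume: 2190 m³ = 2,190,000 L.
(a) Hardness to add: (305 − 153) = 152 mg/L as CaCO₃ × 2,190,000 L = 332,900 g as CaCO₃.
(a) Moles of Ca²⁺ (1 mol Ca²⁺ ≡ 1 mol CaCO₃): 332,900 / 100.1 g/mol = 3325 mol.
(a) Mass of CaCl₂·2H₂O: 3325 × 147 = 488,800 g.

(b) Volume: 134,000 US gal × 3.785 L/gal = 507,190 L.
(b) After draining 17% and refilling: 159 × 0.83 + 11 × 0.17 = 133.84 ppm.
(b) Deficit to target: 149 − 133.84 = 15.16 mg/L.
(b) Mass: 15.16 mg/L × 507,190 L = 7689 g cyanuric acid.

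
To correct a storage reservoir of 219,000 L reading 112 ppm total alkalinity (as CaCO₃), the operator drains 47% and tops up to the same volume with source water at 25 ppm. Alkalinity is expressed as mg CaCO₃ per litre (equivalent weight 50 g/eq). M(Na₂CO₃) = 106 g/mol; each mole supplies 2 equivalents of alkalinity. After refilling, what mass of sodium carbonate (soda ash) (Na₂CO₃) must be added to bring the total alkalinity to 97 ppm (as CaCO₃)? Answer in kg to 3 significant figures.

After draining 47% and refilling: 112 × 0.53 + 25 × 0.47 = 71.11 ppm.
Deficit to target: 97 − 71.11 = 25.89 mg/L.
As CaCO₃: 25.89 mg/L × 219,000 L = 5670 g; ÷ 50 g/eq ÷ 2 = 56.7 mol Na₂CO₃.
Mass: 56.7 × 106 = 6010 g.

6.01 kg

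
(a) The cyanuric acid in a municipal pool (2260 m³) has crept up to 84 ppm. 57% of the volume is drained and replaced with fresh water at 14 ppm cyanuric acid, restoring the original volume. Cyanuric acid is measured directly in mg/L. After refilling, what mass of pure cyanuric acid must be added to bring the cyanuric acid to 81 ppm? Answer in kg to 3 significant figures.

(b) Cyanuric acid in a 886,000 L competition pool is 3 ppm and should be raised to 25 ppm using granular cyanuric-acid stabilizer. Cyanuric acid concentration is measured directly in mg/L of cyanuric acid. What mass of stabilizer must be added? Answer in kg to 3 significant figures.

(a) 83.4 kg; (b) 19.5 kg

(a) Volume: 2260 m³ = 2,260,000 L.
(a) After draining 57% and refilling: 84 × 0.43 + 14 × 0.57 = 44.1 ppm.
(a) Deficit to target: 81 − 44.1 = 36.9 mg/L.
(a) Mass: 36.9 mg/L × 2,260,000 L = 83,390 g cyanuric acid.

(b) CYA to add: (25 − 3) = 22 mg/L × 886,000 L = 19,490 g cyanuric acid.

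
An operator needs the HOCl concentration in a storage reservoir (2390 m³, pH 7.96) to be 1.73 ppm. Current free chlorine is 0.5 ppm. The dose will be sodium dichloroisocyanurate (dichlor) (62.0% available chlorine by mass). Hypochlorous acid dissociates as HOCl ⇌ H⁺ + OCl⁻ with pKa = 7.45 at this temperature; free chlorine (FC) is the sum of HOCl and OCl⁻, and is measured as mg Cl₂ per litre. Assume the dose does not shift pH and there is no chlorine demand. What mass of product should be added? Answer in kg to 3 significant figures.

Volume: 2390 m³ = 2,390,000 L.
[OCl⁻]/[HOCl] = 10^(pH − pKa) = 10^(7.96 − 7.45) = 3.236; fraction as HOCl = 1/(1 + 3.236) = 0.2361.
Free chlorine required for 1.73 ppm HOCl: 1.73 / 0.2361 = 7.328 ppm.
FC to add: 7.328 − 0.5 = 6.828 mg/L as Cl₂.
Cl₂ equivalent: 6.828 mg/L × 2,390,000 L = 16,320 g.
Product at 62.0% available Cl: 16,320 / 0.62 = 26,320 g.

26.3 kg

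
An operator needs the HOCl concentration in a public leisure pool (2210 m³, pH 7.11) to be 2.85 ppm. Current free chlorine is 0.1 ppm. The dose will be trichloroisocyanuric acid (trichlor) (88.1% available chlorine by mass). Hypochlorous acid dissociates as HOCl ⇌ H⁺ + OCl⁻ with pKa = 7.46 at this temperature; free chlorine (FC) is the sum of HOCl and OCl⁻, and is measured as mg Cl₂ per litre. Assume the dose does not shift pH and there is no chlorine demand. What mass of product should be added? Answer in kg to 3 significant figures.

Volume: 2210 m³ = 2,210,000 L.
[OCl⁻]/[HOCl] = 10^(pH − pKa) = 10^(7.11 − 7.46) = 0.4467; fraction as HOCl = 1/(1 + 0.4467) = 0.6912.
Free chlorine required for 2.85 ppm HOCl: 2.85 / 0.6912 = 4.123 ppm.
FC to add: 4.123 − 0.1 = 4.023 mg/L as Cl₂.
Cl₂ equivalent: 4.023 mg/L × 2,210,000 L = 8891 g.
Product at 88.1% available Cl: 8891 / 0.881 = 10,090 g.

10.1 kg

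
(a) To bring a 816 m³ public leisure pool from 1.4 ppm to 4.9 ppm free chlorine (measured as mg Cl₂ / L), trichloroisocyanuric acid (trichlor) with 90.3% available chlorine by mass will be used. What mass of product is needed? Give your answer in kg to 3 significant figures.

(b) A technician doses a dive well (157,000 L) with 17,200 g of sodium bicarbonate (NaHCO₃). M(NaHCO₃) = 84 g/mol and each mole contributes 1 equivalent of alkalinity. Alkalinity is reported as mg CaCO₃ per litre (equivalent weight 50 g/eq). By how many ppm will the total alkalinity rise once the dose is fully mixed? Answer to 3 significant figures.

(a) Volume: 816 m³ = 816,000 L.
(a) Chlorine deficit: 4.9 − 1.4 = 3.5 ppm = 3.5 mg/L as Cl₂.
(a) Cl₂ equivalent needed: 3.5 mg/L × 816,000 L = 2,856,000 mg = 2856 g.
(a) Product at 90.3% available chlorine: 2856 / 0.903 = 3163 g.

(b) Moles of NaHCO₃: 17,200 g ÷ 84 g/mol = 204.8 mol → 204.8 eq of alkalinity.
(b) As CaCO₃: 204.8 eq × 50 g/eq = 10,240 g.
(b) Rise: 10,240 g / 157,000 L × 1000 = 65.21 mg/L.

(a) 3.16 kg; (b) 65.2 ppm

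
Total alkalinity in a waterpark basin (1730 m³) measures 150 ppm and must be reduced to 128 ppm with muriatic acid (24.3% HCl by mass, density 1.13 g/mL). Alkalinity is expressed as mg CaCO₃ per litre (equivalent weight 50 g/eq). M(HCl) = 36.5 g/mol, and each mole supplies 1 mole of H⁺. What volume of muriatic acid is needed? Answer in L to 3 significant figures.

101 L

Volume: 1730 m³ = 1,730,000 L.
Alkalinity to neutralize: (150 − 128) = 22 mg/L as CaCO₃ × 1,730,000 L = 38,060 g as CaCO₃.
Equivalents of H⁺ required: 38,060 ÷ 50 g/eq = 761.2 eq = 761.2 mol HCl.
Mass of HCl: 761.2 × 36.5 = 27,780 g.
Mass of 24.3% solution: 27,780 / 0.243 = 114,300 g.
Volume: 114,300 g ÷ 1.13 g/mL = 101,200 mL.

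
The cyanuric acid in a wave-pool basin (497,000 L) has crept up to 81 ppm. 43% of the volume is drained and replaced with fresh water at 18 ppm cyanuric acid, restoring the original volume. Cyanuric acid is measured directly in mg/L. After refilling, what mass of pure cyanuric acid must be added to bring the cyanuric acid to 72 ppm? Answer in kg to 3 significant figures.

After draining 43% and refilling: 81 × 0.57 + 18 × 0.43 = 53.91 ppm.
Deficit to target: 72 − 53.91 = 18.09 mg/L.
Mass: 18.09 mg/L × 497,000 L = 8991 g cyanuric acid.

8.99 kg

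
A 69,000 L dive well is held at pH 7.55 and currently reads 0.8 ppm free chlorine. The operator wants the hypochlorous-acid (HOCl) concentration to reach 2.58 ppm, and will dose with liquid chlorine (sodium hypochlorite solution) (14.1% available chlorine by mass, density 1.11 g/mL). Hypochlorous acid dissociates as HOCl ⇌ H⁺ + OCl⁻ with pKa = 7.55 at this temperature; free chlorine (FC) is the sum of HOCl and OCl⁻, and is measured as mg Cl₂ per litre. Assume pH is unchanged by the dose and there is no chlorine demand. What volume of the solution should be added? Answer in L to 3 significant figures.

1.92 L

[OCl⁻]/[HOCl] = 10^(pH − pKa) = 10^(7.55 − 7.55) = 1; fraction as HOCl = 1/(1 + 1) = 0.5.
Free chlorine required for 2.58 ppm HOCl: 2.58 / 0.5 = 5.16 ppm.
FC to add: 5.16 − 0.8 = 4.36 mg/L as Cl₂.
Cl₂ equivalent: 4.36 mg/L × 69,000 L = 300.8 g.
Product at 14.1% available Cl: 300.8 / 0.141 = 2134 g.
Volume: 2134 g ÷ 1.11 g/mL = 1922 mL.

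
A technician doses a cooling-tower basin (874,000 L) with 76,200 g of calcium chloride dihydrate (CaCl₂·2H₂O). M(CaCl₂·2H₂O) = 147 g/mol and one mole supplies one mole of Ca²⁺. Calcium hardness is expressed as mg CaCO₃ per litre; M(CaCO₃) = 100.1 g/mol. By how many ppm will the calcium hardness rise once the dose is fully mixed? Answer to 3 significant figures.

59.4 ppm

Moles of Ca²⁺: 76,200 g ÷ 147 g/mol = 518.4 mol.
As CaCO₃: 518.4 mol × 100.1 g/mol = 51,890 g.
Rise: 51,890 g / 874,000 L × 1000 = 59.37 mg/L.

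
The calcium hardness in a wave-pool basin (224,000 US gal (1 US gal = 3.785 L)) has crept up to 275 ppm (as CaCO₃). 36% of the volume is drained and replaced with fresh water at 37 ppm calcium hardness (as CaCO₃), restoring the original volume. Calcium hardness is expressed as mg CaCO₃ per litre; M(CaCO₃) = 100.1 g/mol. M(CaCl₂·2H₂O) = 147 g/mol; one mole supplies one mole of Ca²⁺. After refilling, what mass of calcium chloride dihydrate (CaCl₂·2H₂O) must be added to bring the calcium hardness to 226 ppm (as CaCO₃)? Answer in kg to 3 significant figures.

45.7 kg

Volume: 224,000 US gal × 3.785 L/gal = 847,840 L.
After draining 36% and refilling: 275 × 0.64 + 37 × 0.36 = 189.32 ppm.
Deficit to target: 226 − 189.32 = 36.68 mg/L.
As CaCO₃: 36.68 mg/L × 847,840 L = 31,100 g; ÷ 100.1 = 310.7 mol Ca²⁺.
Mass: 310.7 × 147 = 45,670 g.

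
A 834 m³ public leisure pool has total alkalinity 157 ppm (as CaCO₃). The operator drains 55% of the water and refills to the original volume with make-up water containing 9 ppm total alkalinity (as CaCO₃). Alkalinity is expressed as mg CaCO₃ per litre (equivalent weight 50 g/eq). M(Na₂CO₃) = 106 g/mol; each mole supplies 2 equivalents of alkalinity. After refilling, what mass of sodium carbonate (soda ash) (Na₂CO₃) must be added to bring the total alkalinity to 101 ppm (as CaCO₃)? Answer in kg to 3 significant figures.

Volume: 834 m³ = 834,000 L.
After draining 55% and refilling: 157 × 0.45 + 9 × 0.55 = 75.6 ppm.
Deficit to target: 101 − 75.6 = 25.4 mg/L.
As CaCO₃: 25.4 mg/L × 834,000 L = 21,180 g; ÷ 50 g/eq ÷ 2 = 211.8 mol Na₂CO₃.
Mass: 211.8 × 106 = 22,450 g.

22.5 kg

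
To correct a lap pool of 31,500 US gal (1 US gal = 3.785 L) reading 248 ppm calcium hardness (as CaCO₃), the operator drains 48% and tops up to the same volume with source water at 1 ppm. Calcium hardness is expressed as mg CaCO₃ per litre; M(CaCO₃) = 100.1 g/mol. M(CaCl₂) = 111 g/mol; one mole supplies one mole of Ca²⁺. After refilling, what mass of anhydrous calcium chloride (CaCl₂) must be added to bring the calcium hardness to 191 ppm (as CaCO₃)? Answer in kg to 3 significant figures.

Volume: 31,500 US gal × 3.785 L/gal = 119,228 L.
After draining 48% and refilling: 248 × 0.52 + 1 × 0.48 = 129.44 ppm.
Deficit to target: 191 − 129.44 = 61.56 mg/L.
As CaCO₃: 61.56 mg/L × 119,228 L = 7340 g; ÷ 100.1 = 73.32 mol Ca²⁺.
Mass: 73.32 × 111 = 8139 g.

8.14 kg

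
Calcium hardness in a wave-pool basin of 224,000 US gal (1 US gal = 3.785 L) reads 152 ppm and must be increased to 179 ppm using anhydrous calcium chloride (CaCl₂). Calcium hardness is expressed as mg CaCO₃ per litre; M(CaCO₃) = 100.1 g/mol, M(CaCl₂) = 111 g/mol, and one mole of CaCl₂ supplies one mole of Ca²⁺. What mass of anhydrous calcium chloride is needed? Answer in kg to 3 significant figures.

Volume: 224,000 US gal × 3.785 L/gal = 847,840 L.
Hardness to add: (179 − 152) = 27 mg/L as CaCO₃ × 847,840 L = 22,890 g as CaCO₃.
Moles of Ca²⁺ (1 mol Ca²⁺ ≡ 1 mol CaCO₃): 22,890 / 100.1 g/mol = 228.7 mol.
Mass of CaCl₂: 228.7 × 111 = 25,380 g.

25.4 kg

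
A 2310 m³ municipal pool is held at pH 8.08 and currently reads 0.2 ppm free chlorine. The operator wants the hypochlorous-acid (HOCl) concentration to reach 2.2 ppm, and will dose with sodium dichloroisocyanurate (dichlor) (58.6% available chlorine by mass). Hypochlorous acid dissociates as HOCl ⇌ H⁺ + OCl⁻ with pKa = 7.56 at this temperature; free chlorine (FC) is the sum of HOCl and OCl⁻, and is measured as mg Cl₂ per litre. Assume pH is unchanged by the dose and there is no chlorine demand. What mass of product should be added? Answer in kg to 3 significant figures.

36.6 kg

Volume: 2310 m³ = 2,310,000 L.
[OCl⁻]/[HOCl] = 10^(pH − pKa) = 10^(8.08 − 7.56) = 3.311; fraction as HOCl = 1/(1 + 3.311) = 0.2319.
Free chlorine required for 2.2 ppm HOCl: 2.2 / 0.2319 = 9.485 ppm.
FC to add: 9.485 − 0.2 = 9.285 mg/L as Cl₂.
Cl₂ equivalent: 9.285 mg/L × 2,310,000 L = 21,450 g.
Product at 58.6% available Cl: 21,450 / 0.586 = 36,600 g.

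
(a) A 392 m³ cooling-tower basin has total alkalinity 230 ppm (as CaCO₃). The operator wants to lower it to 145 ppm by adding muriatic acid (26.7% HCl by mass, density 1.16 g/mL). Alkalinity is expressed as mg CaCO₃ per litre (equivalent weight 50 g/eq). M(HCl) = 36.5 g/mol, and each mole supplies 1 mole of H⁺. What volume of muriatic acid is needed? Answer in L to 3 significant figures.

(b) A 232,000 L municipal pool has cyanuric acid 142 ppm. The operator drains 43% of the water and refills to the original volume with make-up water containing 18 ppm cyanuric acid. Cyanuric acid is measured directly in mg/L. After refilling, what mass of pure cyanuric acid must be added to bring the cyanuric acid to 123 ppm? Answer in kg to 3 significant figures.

(a) Volume: 392 m³ = 392,000 L.
(a) Alkalinity to neutralize: (230 − 145) = 85 mg/L as CaCO₃ × 392,000 L = 33,320 g as CaCO₃.
(a) Equivalents of H⁺ required: 33,320 ÷ 50 g/eq = 666.4 eq = 666.4 mol HCl.
(a) Mass of HCl: 666.4 × 36.5 = 24,320 g.
(a) Mass of 26.7% solution: 24,320 / 0.267 = 91,100 g.
(a) Volume: 91,100 g ÷ 1.16 g/mL = 78,530 mL.

(b) After draining 43% and refilling: 142 × 0.57 + 18 × 0.43 = 88.68 ppm.
(b) Deficit to target: 123 − 88.68 = 34.32 mg/L.
(b) Mass: 34.32 mg/L × 232,000 L = 7962 g cyanuric acid.

(a) 78.5 L; (b) 7.96 kg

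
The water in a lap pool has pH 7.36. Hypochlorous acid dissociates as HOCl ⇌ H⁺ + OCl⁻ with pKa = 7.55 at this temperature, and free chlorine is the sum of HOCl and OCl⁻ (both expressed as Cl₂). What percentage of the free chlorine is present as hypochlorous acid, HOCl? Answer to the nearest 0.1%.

[OCl⁻]/[HOCl] = 10^(pH − pKa) = 10^(7.36 − 7.55) = 10^-0.19 = 0.6457.
Fraction as HOCl = 1 / (1 + 0.6457) = 0.6077.

60.8%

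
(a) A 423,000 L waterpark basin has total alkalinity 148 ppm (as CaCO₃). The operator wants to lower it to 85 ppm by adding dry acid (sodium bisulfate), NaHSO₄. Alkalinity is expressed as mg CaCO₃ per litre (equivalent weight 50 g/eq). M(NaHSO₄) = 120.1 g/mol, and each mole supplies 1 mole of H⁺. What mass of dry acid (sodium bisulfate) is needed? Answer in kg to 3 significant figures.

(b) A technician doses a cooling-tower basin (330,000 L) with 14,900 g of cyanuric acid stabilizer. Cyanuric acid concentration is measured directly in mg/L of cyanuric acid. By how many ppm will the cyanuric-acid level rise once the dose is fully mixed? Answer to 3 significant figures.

(a) Alkalinity to neutralize: (148 − 85) = 63 mg/L as CaCO₃ × 423,000 L = 26,650 g as CaCO₃.
(a) Equivalents of H⁺ required: 26,650 ÷ 50 g/eq = 533 eq = 533 mol NaHSO₄.
(a) Mass of NaHSO₄: 533 × 120.1 = 64,010 g.

(b) Rise: 14,900 g / 330,000 L × 1000 = 45.15 mg/L.

(a) 64.0 kg; (b) 45.2 ppm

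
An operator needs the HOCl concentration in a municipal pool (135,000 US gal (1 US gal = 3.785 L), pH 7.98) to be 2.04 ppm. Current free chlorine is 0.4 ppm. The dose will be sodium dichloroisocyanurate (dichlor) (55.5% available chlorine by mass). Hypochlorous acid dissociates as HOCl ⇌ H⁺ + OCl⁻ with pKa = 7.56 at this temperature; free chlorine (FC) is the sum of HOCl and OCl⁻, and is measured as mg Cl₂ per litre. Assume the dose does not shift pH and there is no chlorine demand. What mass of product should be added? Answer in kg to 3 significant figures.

Volume: 135,000 US gal × 3.785 L/gal = 510,975 L.
[OCl⁻]/[HOCl] = 10^(pH − pKa) = 10^(7.98 − 7.56) = 2.63; fraction as HOCl = 1/(1 + 2.63) = 0.2755.
Free chlorine required for 2.04 ppm HOCl: 2.04 / 0.2755 = 7.406 ppm.
FC to add: 7.406 − 0.4 = 7.006 mg/L as Cl₂.
Cl₂ equivalent: 7.006 mg/L × 510,975 L = 3580 g.
Product at 55.5% available Cl: 3580 / 0.555 = 6450 g.

6.45 kg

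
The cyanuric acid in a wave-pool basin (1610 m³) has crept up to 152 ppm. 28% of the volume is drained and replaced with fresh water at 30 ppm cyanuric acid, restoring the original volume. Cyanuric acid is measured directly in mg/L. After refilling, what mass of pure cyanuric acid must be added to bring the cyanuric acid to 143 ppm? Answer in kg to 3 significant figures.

Volume: 1610 m³ = 1,610,000 L.
After draining 28% and refilling: 152 × 0.72 + 30 × 0.28 = 117.84 ppm.
Deficit to target: 143 − 117.84 = 25.16 mg/L.
Mass: 25.16 mg/L × 1,610,000 L = 40,510 g cyanuric acid.

40.5 kg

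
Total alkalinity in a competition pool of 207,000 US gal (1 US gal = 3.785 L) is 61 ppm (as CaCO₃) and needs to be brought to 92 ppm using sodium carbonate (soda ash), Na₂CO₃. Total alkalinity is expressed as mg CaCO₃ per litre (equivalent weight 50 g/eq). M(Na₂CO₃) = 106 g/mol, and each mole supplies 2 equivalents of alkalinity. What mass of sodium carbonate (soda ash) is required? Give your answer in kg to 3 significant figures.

25.7 kg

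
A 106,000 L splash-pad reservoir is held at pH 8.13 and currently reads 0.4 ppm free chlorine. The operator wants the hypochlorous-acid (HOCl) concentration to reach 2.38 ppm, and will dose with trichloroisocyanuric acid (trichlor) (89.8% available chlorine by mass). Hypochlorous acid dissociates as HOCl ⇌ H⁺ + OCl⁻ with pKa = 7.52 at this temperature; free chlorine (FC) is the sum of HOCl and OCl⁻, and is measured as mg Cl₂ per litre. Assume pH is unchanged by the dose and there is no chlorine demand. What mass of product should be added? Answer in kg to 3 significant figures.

1.38 kg

[OCl⁻]/[HOCl] = 10^(pH − pKa) = 10^(8.13 − 7.52) = 4.074; fraction as HOCl = 1/(1 + 4.074) = 0.1971.
Free chlorine required for 2.38 ppm HOCl: 2.38 / 0.1971 = 12.08 ppm.
FC to add: 12.08 − 0.4 = 11.68 mg/L as Cl₂.
Cl₂ equivalent: 11.68 mg/L × 106,000 L = 1238 g.
Product at 89.8% available Cl: 1238 / 0.898 = 1378 g.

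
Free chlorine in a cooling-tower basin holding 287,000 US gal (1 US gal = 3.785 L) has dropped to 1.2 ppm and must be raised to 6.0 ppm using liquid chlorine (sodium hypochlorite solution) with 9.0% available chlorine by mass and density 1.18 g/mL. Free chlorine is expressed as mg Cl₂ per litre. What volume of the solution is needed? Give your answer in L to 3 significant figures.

Volume: 287,000 US gal × 3.785 L/gal = 1,086,295 L.
Chlorine deficit: 6.0 − 1.2 = 4.8 ppm = 4.8 mg/L as Cl₂.
Cl₂ equivalent needed: 4.8 mg/L × 1,086,295 L = 5,214,000 mg = 5214 g.
Product at 9.0% available chlorine: 5214 / 0.09 = 57,940 g.
Volume at density 1.18 g/mL: 57,940 g ÷ 1.18 g/mL = 49,100 mL.

49.1 L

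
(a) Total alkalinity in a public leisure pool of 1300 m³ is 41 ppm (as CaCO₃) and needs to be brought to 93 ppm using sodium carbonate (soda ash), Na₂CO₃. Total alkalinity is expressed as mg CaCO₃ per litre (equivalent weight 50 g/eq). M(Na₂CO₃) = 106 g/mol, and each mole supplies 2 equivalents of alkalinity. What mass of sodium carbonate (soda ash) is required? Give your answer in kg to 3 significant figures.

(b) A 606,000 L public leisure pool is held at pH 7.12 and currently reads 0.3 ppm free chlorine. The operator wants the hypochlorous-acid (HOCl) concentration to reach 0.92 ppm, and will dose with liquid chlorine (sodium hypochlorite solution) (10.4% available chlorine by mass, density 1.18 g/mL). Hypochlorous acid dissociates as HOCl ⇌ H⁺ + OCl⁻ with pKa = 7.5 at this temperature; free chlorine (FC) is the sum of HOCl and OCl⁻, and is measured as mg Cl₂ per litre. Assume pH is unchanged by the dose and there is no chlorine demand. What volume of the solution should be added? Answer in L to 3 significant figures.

(a) 71.7 kg; (b) 4.96 L

(a) Volume: 1300 m³ = 1,300,000 L.
(a) Alkalinity to add: (93 − 41) = 52 mg/L as CaCO₃ × 1,300,000 L = 67,600 g as CaCO₃.
(a) Equivalents: 67,600 g ÷ 50 g/eq = 1352 eq.
(a) Each mole of Na₂CO₃ supplies 2 eq, so 1352 / 2 = 676 mol.
(a) Mass: 676 mol × 106 g/mol = 71,660 g.

(b) [OCl⁻]/[HOCl] = 10^(pH − pKa) = 10^(7.12 − 7.5) = 0.4169; fraction as HOCl = 1/(1 + 0.4169) = 0.7058.
(b) Free chlorine required for 0.92 ppm HOCl: 0.92 / 0.7058 = 1.304 ppm.
(b) FC to add: 1.304 − 0.3 = 1.004 mg/L as Cl₂.
(b) Cl₂ equivalent: 1.004 mg/L × 606,000 L = 608.1 g.
(b) Product at 10.4% available Cl: 608.1 / 0.104 = 5847 g.
(b) Volume: 5847 g ÷ 1.18 g/mL = 4955 mL.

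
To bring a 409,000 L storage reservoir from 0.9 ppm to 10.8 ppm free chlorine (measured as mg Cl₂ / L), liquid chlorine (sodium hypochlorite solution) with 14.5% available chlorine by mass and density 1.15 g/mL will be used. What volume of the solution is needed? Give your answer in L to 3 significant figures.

Chlorine deficit: 10.8 − 0.9 = 9.9 ppm = 9.9 mg/L as Cl₂.
Cl₂ equivalent needed: 9.9 mg/L × 409,000 L = 4,049,000 mg = 4049 g.
Product at 14.5% available chlorine: 4049 / 0.145 = 27,920 g.
Volume at density 1.15 g/mL: 27,920 g ÷ 1.15 g/mL = 24,280 mL.

24.3 L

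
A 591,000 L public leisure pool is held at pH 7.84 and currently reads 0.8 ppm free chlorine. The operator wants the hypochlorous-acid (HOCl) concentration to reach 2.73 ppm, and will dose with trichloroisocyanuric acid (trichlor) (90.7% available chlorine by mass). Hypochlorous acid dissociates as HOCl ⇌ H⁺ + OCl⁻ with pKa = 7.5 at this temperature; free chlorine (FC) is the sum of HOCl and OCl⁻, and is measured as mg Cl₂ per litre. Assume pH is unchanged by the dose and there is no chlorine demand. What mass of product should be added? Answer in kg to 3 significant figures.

5.15 kg

[OCl⁻]/[HOCl] = 10^(pH − pKa) = 10^(7.84 − 7.5) = 2.188; fraction as HOCl = 1/(1 + 2.188) = 0.3137.
Free chlorine required for 2.73 ppm HOCl: 2.73 / 0.3137 = 8.703 ppm.
FC to add: 8.703 − 0.8 = 7.903 mg/L as Cl₂.
Cl₂ equivalent: 7.903 mg/L × 591,000 L = 4670 g.
Product at 90.7% available Cl: 4670 / 0.907 = 5149 g.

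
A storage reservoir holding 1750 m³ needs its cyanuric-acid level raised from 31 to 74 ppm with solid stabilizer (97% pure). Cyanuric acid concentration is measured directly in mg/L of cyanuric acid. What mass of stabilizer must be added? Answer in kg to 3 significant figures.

Volume: 1750 m³ = 1,750,000 L.
CYA to add: (74 − 31) = 43 mg/L × 1,750,000 L = 75,250 g cyanuric acid.
At 97% purity: 75,250 / 0.97 = 77,580 g product.

77.6 kg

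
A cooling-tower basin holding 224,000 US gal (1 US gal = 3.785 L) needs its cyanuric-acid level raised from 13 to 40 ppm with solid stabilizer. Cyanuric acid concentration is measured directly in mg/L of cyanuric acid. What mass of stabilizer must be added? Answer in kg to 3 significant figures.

Volume: 224,000 US gal × 3.785 L/gal = 847,840 L.
CYA to add: (40 − 13) = 27 mg/L × 847,840 L = 22,890 g cyanuric acid.

22.9 kg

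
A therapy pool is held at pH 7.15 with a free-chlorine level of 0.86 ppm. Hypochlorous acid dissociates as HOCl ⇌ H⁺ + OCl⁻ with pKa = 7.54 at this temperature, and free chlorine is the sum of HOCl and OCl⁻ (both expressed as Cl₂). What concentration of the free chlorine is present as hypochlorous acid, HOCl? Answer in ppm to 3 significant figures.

[OCl⁻]/[HOCl] = 10^(pH − pKa) = 10^(7.15 − 7.54) = 10^-0.39 = 0.4074.
Fraction as HOCl = 1 / (1 + 0.4074) = 0.7105.
HOCl = 0.7105 × 0.86 ppm = 0.6111 ppm.

0.611 ppm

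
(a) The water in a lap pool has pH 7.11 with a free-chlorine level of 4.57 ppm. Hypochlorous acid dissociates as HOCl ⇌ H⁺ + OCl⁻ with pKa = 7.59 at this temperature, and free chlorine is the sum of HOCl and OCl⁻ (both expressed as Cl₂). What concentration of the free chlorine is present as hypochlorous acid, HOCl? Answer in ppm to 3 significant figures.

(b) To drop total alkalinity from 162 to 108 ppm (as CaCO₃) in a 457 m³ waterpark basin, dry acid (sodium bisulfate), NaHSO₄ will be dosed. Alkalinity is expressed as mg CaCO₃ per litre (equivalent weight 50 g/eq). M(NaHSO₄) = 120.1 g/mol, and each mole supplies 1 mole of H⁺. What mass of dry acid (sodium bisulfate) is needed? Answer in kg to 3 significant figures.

(a) 3.43 ppm; (b) 59.3 kg

(a) [OCl⁻]/[HOCl] = 10^(pH − pKa) = 10^(7.11 − 7.59) = 10^-0.48 = 0.3311.
(a) Fraction as HOCl = 1 / (1 + 0.3311) = 0.7512.
(a) HOCl = 0.7512 × 4.57 ppm = 3.433 ppm.

(b) Volume: 457 m³ = 457,000 L.
(b) Alkalinity to neutralize: (162 − 108) = 54 mg/L as CaCO₃ × 457,000 L = 24,680 g as CaCO₃.
(b) Equivalents of H⁺ required: 24,680 ÷ 50 g/eq = 493.6 eq = 493.6 mol NaHSO₄.
(b) Mass of NaHSO₄: 493.6 × 120.1 = 59,280 g.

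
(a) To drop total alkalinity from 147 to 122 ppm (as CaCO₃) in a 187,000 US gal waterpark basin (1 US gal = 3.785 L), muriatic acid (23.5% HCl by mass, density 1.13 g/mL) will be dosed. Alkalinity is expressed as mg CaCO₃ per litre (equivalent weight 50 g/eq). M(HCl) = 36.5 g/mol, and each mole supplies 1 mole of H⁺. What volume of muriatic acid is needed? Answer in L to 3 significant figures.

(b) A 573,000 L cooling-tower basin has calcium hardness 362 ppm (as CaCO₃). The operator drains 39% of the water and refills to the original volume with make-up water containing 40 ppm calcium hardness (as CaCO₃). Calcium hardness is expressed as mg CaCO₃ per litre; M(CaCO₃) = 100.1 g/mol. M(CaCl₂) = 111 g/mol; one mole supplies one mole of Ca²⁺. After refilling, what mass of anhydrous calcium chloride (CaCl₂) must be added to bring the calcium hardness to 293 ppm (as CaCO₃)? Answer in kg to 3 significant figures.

(a) Volume: 187,000 US gal × 3.785 L/gal = 707,795 L.
(a) Alkalinity to neutralize: (147 − 122) = 25 mg/L as CaCO₃ × 707,795 L = 17,690 g as CaCO₃.
(a) Equivalents of H⁺ required: 17,690 ÷ 50 g/eq = 353.9 eq = 353.9 mol HCl.
(a) Mass of HCl: 353.9 × 36.5 = 12,920 g.
(a) Mass of 23.5% solution: 12,920 / 0.235 = 54,970 g.
(a) Volume: 54,970 g ÷ 1.13 g/mL = 48,640 mL.

(b) After draining 39% and refilling: 362 × 0.61 + 40 × 0.39 = 236.42 ppm.
(b) Deficit to target: 293 − 236.42 = 56.58 mg/L.
(b) As CaCO₃: 56.58 mg/L × 573,000 L = 32,420 g; ÷ 100.1 = 323.9 mol Ca²⁺.
(b) Mass: 323.9 × 111 = 35,950 g.

(a) 48.6 L; (b) 36.0 kg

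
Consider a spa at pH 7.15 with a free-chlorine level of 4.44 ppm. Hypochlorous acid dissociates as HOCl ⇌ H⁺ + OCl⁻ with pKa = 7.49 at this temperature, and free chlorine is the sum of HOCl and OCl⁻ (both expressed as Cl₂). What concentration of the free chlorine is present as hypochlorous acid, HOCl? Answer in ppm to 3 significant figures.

3.05 ppm

[OCl⁻]/[HOCl] = 10^(pH − pKa) = 10^(7.15 − 7.49) = 10^-0.34 = 0.4571.
Fraction as HOCl = 1 / (1 + 0.4571) = 0.6863.
HOCl = 0.6863 × 4.44 ppm = 3.047 ppm.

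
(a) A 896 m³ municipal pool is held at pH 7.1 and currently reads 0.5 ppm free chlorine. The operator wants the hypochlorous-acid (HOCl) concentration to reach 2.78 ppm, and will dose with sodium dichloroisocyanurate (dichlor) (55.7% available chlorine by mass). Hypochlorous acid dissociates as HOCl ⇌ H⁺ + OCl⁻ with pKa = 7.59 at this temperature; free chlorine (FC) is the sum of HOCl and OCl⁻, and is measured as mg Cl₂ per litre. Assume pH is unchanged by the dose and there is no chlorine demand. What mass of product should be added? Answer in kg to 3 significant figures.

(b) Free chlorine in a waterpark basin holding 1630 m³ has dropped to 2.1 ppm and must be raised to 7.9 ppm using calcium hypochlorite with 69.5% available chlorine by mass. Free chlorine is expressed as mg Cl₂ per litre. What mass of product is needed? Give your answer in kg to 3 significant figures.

(a) 5.11 kg; (b) 13.6 kg

(a) Volume: 896 m³ = 896,000 L.
(a) [OCl⁻]/[HOCl] = 10^(pH − pKa) = 10^(7.1 − 7.59) = 0.3236; fraction as HOCl = 1/(1 + 0.3236) = 0.7555.
(a) Free chlorine required for 2.78 ppm HOCl: 2.78 / 0.7555 = 3.68 ppm.
(a) FC to add: 3.68 − 0.5 = 3.18 mg/L as Cl₂.
(a) Cl₂ equivalent: 3.18 mg/L × 896,000 L = 2849 g.
(a) Product at 55.7% available Cl: 2849 / 0.557 = 5115 g.

(b) Volume: 1630 m³ = 1,630,000 L.
(b) Chlorine deficit: 7.9 − 2.1 = 5.8 ppm = 5.8 mg/L as Cl₂.
(b) Cl₂ equivalent needed: 5.8 mg/L × 1,630,000 L = 9,454,000 mg = 9454 g.
(b) Product at 69.5% available chlorine: 9454 / 0.695 = 13,600 g.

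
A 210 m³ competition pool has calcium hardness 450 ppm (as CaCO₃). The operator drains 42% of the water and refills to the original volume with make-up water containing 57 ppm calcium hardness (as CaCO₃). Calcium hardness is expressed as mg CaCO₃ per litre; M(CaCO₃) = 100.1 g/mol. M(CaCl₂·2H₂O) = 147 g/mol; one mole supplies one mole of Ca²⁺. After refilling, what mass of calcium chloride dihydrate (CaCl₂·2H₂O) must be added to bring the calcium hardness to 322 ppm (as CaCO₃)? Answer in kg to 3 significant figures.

11.4 kg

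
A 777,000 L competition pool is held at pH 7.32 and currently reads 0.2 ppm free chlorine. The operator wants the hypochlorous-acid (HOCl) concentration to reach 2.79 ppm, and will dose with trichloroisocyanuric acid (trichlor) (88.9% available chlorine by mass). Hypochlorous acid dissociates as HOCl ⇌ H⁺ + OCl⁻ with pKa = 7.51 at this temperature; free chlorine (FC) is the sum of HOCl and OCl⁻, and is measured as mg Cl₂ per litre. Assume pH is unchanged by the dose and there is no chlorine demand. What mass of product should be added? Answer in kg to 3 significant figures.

[OCl⁻]/[HOCl] = 10^(pH − pKa) = 10^(7.32 − 7.51) = 0.6457; fraction as HOCl = 1/(1 + 0.6457) = 0.6077.
Free chlorine required for 2.79 ppm HOCl: 2.79 / 0.6077 = 4.591 ppm.
FC to add: 4.591 − 0.2 = 4.391 mg/L as Cl₂.
Cl₂ equivalent: 4.391 mg/L × 777,000 L = 3412 g.
Product at 88.9% available Cl: 3412 / 0.889 = 3838 g.

3.84 kg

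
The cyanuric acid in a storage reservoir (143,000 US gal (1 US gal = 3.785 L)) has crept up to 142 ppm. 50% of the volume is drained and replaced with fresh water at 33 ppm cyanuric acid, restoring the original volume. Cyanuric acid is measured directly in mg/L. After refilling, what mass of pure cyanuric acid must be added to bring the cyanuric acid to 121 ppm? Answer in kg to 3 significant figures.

Volume: 143,000 US gal × 3.785 L/gal = 541,255 L.
After draining 50% and refilling: 142 × 0.50 + 33 × 0.50 = 87.5 ppm.
Deficit to target: 121 − 87.5 = 33.5 mg/L.
Mass: 33.5 mg/L × 541,255 L = 18,130 g cyanuric acid.

18.1 kg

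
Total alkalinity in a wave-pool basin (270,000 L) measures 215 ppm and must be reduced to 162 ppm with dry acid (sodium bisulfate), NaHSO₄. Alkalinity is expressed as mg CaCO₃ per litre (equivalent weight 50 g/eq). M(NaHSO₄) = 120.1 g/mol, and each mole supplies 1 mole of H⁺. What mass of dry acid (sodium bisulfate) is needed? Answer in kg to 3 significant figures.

34.4 kg

Alkalinity to neutralize: (215 − 162) = 53 mg/L as CaCO₃ × 270,000 L = 14,310 g as CaCO₃.
Equivalents of H⁺ required: 14,310 ÷ 50 g/eq = 286.2 eq = 286.2 mol NaHSO₄.
Mass of NaHSO₄: 286.2 × 120.1 = 34,370 g.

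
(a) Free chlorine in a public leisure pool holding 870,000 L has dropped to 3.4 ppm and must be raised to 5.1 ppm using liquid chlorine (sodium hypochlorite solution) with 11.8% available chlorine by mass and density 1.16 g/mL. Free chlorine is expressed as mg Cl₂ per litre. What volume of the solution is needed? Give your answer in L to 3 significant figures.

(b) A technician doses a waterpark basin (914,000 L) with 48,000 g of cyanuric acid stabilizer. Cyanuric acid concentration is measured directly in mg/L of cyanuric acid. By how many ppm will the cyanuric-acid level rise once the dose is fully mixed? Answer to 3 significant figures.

(a) Chlorine deficit: 5.1 − 3.4 = 1.7 ppm = 1.7 mg/L as Cl₂.
(a) Cl₂ equivalent needed: 1.7 mg/L × 870,000 L = 1,479,000 mg = 1479 g.
(a) Product at 11.8% available chlorine: 1479 / 0.118 = 12,530 g.
(a) Volume at density 1.16 g/mL: 12,530 g ÷ 1.16 g/mL = 10,810 mL.

(b) Rise: 48,000 g / 914,000 L × 1000 = 52.52 mg/L.

(a) 10.8 L; (b) 52.5 ppm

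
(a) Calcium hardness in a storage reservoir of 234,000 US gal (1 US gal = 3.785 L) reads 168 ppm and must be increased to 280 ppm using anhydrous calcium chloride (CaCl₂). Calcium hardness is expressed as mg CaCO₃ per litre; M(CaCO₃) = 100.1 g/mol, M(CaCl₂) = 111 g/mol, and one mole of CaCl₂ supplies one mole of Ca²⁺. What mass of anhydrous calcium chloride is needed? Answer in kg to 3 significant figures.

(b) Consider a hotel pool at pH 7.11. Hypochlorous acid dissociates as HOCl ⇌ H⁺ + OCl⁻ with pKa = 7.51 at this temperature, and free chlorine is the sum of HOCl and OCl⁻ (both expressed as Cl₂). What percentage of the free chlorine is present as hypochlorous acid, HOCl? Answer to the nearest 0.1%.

(a) Volume: 234,000 US gal × 3.785 L/gal = 885,690 L.
(a) Hardness to add: (280 − 168) = 112 mg/L as CaCO₃ × 885,690 L = 99,200 g as CaCO₃.
(a) Moles of Ca²⁺ (1 mol Ca²⁺ ≡ 1 mol CaCO₃): 99,200 / 100.1 g/mol = 991 mol.
(a) Mass of CaCl₂: 991 × 111 = 110,000 g.

(b) [OCl⁻]/[HOCl] = 10^(pH − pKa) = 10^(7.11 − 7.51) = 10^-0.40 = 0.3981.
(b) Fraction as HOCl = 1 / (1 + 0.3981) = 0.7153.

(a) 110 kg; (b) 71.5%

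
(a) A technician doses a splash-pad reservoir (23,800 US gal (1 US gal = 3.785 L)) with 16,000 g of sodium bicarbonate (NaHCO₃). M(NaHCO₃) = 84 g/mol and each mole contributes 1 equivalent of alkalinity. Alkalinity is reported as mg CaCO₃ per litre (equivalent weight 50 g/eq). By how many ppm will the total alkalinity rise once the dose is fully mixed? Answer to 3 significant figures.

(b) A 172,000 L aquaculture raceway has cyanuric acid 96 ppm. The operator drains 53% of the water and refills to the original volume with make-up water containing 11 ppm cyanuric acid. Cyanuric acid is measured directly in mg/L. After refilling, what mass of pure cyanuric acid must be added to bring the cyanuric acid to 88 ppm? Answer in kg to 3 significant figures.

(a) Volume: 23,800 US gal × 3.785 L/gal = 90,083 L.
(a) Moles of NaHCO₃: 16,000 g ÷ 84 g/mol = 190.5 mol → 190.5 eq of alkalinity.
(a) As CaCO₃: 190.5 eq × 50 g/eq = 9524 g.
(a) Rise: 9524 g / 90,083 L × 1000 = 105.7 mg/L.

(b) After draining 53% and refilling: 96 × 0.47 + 11 × 0.53 = 50.95 ppm.
(b) Deficit to target: 88 − 50.95 = 37.05 mg/L.
(b) Mass: 37.05 mg/L × 172,000 L = 6373 g cyanuric acid.

(a) 106 ppm; (b) 6.37 kg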